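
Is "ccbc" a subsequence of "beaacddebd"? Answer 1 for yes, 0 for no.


Check if "ccbc" is a subsequence of "beaacddebd"
Greedy scan:
  Position 0 ('b'): no match needed
  Position 1 ('e'): no match needed
  Position 2 ('a'): no match needed
  Position 3 ('a'): no match needed
  Position 4 ('c'): matches sub[0] = 'c'
  Position 5 ('d'): no match needed
  Position 6 ('d'): no match needed
  Position 7 ('e'): no match needed
  Position 8 ('b'): no match needed
  Position 9 ('d'): no match needed
Only matched 1/4 characters => not a subsequence

0


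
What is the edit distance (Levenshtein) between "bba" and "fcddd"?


Computing edit distance: "bba" -> "fcddd"
DP table:
           f    c    d    d    d
      0    1    2    3    4    5
  b   1    1    2    3    4    5
  b   2    2    2    3    4    5
  a   3    3    3    3    4    5
Edit distance = dp[3][5] = 5

5


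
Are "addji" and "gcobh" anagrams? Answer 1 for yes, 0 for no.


Strings: "addji", "gcobh"
Sorted first:  addij
Sorted second: bcgho
Differ at position 0: 'a' vs 'b' => not anagrams

0


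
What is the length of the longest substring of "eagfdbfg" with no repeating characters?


Input: "eagfdbfg"
Sliding window (track last position of each char):
  Position 0 ('e'): window [0,0] length 1 -- new best
  Position 1 ('a'): window [0,1] length 2 -- new best
  Position 2 ('g'): window [0,2] length 3 -- new best
  Position 3 ('f'): window [0,3] length 4 -- new best
  Position 4 ('d'): window [0,4] length 5 -- new best
  Position 5 ('b'): window [0,5] length 6 -- new best
  Position 6 ('f'): repeat (last at 3), move window start to 4
  Position 6 ('f'): window [4,6] length 3
  Position 7 ('g'): window [4,7] length 4
Longest substring with no repeats: "eagfdb" with length 6

6


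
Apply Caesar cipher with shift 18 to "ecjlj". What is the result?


Caesar cipher: shift "ecjlj" by 18
  'e' (pos 4) + 18 = pos 22 = 'w'
  'c' (pos 2) + 18 = pos 20 = 'u'
  'j' (pos 9) + 18 = pos 1 = 'b'
  'l' (pos 11) + 18 = pos 3 = 'd'
  'j' (pos 9) + 18 = pos 1 = 'b'
Result: wubdb

wubdb


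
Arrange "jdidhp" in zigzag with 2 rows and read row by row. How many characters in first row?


Zigzag "jdidhp" into 2 rows:
Placing characters:
  'j' => row 0
  'd' => row 1
  'i' => row 0
  'd' => row 1
  'h' => row 0
  'p' => row 1
Rows:
  Row 0: "jih"
  Row 1: "ddp"
First row length: 3

3


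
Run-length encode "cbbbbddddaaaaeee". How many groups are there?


Input: cbbbbddddaaaaeee
Scanning for consecutive runs:
  Group 1: 'c' x 1 (positions 0-0)
  Group 2: 'b' x 4 (positions 1-4)
  Group 3: 'd' x 4 (positions 5-8)
  Group 4: 'a' x 4 (positions 9-12)
  Group 5: 'e' x 3 (positions 13-15)
Total groups: 5

5


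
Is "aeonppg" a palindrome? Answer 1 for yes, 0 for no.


Input: aeonppg
Reversed: gppnoea
  Compare pos 0 ('a') with pos 6 ('g'): MISMATCH
  Compare pos 1 ('e') with pos 5 ('p'): MISMATCH
  Compare pos 2 ('o') with pos 4 ('p'): MISMATCH
Result: not a palindrome

0


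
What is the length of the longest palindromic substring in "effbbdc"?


Input: "effbbdc"
Checking substrings for palindromes:
  [1:3] "ff" (len 2) => palindrome
  [3:5] "bb" (len 2) => palindrome
Longest palindromic substring: "ff" with length 2

2


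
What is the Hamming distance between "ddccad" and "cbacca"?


Comparing "ddccad" and "cbacca" position by position:
  Position 0: 'd' vs 'c' => differ
  Position 1: 'd' vs 'b' => differ
  Position 2: 'c' vs 'a' => differ
  Position 3: 'c' vs 'c' => same
  Position 4: 'a' vs 'c' => differ
  Position 5: 'd' vs 'a' => differ
Total differences (Hamming distance): 5

5


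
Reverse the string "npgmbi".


Input: npgmbi
Reading characters right to left:
  Position 5: 'i'
  Position 4: 'b'
  Position 3: 'm'
  Position 2: 'g'
  Position 1: 'p'
  Position 0: 'n'
Reversed: ibmgpn

ibmgpn


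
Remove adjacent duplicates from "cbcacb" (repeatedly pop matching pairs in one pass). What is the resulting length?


Input: cbcacb
Stack-based adjacent duplicate removal:
  Read 'c': push. Stack: c
  Read 'b': push. Stack: cb
  Read 'c': push. Stack: cbc
  Read 'a': push. Stack: cbca
  Read 'c': push. Stack: cbcac
  Read 'b': push. Stack: cbcacb
Final stack: "cbcacb" (length 6)

6


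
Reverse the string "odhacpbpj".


Input: odhacpbpj
Reading characters right to left:
  Position 8: 'j'
  Position 7: 'p'
  Position 6: 'b'
  Position 5: 'p'
  Position 4: 'c'
  Position 3: 'a'
  Position 2: 'h'
  Position 1: 'd'
  Position 0: 'o'
Reversed: jpbpcahdo

jpbpcahdo


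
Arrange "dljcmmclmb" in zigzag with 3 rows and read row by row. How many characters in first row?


Zigzag "dljcmmclmb" into 3 rows:
Placing characters:
  'd' => row 0
  'l' => row 1
  'j' => row 2
  'c' => row 1
  'm' => row 0
  'm' => row 1
  'c' => row 2
  'l' => row 1
  'm' => row 0
  'b' => row 1
Rows:
  Row 0: "dmm"
  Row 1: "lcmlb"
  Row 2: "jc"
First row length: 3

3


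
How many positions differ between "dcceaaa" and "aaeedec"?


Comparing "dcceaaa" and "aaeedec" position by position:
  Position 0: 'd' vs 'a' => DIFFER
  Position 1: 'c' vs 'a' => DIFFER
  Position 2: 'c' vs 'e' => DIFFER
  Position 3: 'e' vs 'e' => same
  Position 4: 'a' vs 'd' => DIFFER
  Position 5: 'a' vs 'e' => DIFFER
  Position 6: 'a' vs 'c' => DIFFER
Positions that differ: 6

6


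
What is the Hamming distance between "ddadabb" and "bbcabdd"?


Comparing "ddadabb" and "bbcabdd" position by position:
  Position 0: 'd' vs 'b' => differ
  Position 1: 'd' vs 'b' => differ
  Position 2: 'a' vs 'c' => differ
  Position 3: 'd' vs 'a' => differ
  Position 4: 'a' vs 'b' => differ
  Position 5: 'b' vs 'd' => differ
  Position 6: 'b' vs 'd' => differ
Total differences (Hamming distance): 7

7


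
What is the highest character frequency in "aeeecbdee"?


Input: aeeecbdee
Character counts:
  'a': 1
  'b': 1
  'c': 1
  'd': 1
  'e': 5
Maximum frequency: 5

5


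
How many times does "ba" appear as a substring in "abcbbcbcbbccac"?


Searching for "ba" in "abcbbcbcbbccac"
Scanning each position:
  Position 0: "ab" => no
  Position 1: "bc" => no
  Position 2: "cb" => no
  Position 3: "bb" => no
  Position 4: "bc" => no
  Position 5: "cb" => no
  Position 6: "bc" => no
  Position 7: "cb" => no
  Position 8: "bb" => no
  Position 9: "bc" => no
  Position 10: "cc" => no
  Position 11: "ca" => no
  Position 12: "ac" => no
Total occurrences: 0

0


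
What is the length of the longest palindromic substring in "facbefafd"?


Input: "facbefafd"
Checking substrings for palindromes:
  [5:8] "faf" (len 3) => palindrome
Longest palindromic substring: "faf" with length 3

3


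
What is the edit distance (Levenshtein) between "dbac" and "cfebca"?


Computing edit distance: "dbac" -> "cfebca"
DP table:
           c    f    e    b    c    a
      0    1    2    3    4    5    6
  d   1    1    2    3    4    5    6
  b   2    2    2    3    3    4    5
  a   3    3    3    3    4    4    4
  c   4    3    4    4    4    4    5
Edit distance = dp[4][6] = 5

5


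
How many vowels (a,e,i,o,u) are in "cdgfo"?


Input: cdgfo
Checking each character:
  'c' at position 0: consonant
  'd' at position 1: consonant
  'g' at position 2: consonant
  'f' at position 3: consonant
  'o' at position 4: vowel (running total: 1)
Total vowels: 1

1


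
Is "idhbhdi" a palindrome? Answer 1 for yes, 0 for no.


Input: idhbhdi
Reversed: idhbhdi
  Compare pos 0 ('i') with pos 6 ('i'): match
  Compare pos 1 ('d') with pos 5 ('d'): match
  Compare pos 2 ('h') with pos 4 ('h'): match
Result: palindrome

1


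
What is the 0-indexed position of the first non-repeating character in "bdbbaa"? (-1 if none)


Input: bdbbaa
Character frequencies:
  'a': 2
  'b': 3
  'd': 1
Scanning left to right for freq == 1:
  Position 0 ('b'): freq=3, skip
  Position 1 ('d'): unique! => answer = 1

1


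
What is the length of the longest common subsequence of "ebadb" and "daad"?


LCS of "ebadb" and "daad"
DP table:
           d    a    a    d
      0    0    0    0    0
  e   0    0    0    0    0
  b   0    0    0    0    0
  a   0    0    1    1    1
  d   0    1    1    1    2
  b   0    1    1    1    2
LCS length = dp[5][4] = 2

2


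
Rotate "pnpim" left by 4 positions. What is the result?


Input: "pnpim", rotate left by 4
First 4 characters: "pnpi"
Remaining characters: "m"
Concatenate remaining + first: "m" + "pnpi" = "mpnpi"

mpnpi


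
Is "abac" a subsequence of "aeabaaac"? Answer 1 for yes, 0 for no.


Check if "abac" is a subsequence of "aeabaaac"
Greedy scan:
  Position 0 ('a'): matches sub[0] = 'a'
  Position 1 ('e'): no match needed
  Position 2 ('a'): no match needed
  Position 3 ('b'): matches sub[1] = 'b'
  Position 4 ('a'): matches sub[2] = 'a'
  Position 5 ('a'): no match needed
  Position 6 ('a'): no match needed
  Position 7 ('c'): matches sub[3] = 'c'
All 4 characters matched => is a subsequence

1


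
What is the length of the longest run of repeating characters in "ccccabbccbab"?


Input: "ccccabbccbab"
Scanning for longest run:
  Position 1 ('c'): continues run of 'c', length=2
  Position 2 ('c'): continues run of 'c', length=3
  Position 3 ('c'): continues run of 'c', length=4
  Position 4 ('a'): new char, reset run to 1
  Position 5 ('b'): new char, reset run to 1
  Position 6 ('b'): continues run of 'b', length=2
  Position 7 ('c'): new char, reset run to 1
  Position 8 ('c'): continues run of 'c', length=2
  Position 9 ('b'): new char, reset run to 1
  Position 10 ('a'): new char, reset run to 1
  Position 11 ('b'): new char, reset run to 1
Longest run: 'c' with length 4

4


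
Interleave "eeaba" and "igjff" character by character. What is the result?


Interleaving "eeaba" and "igjff":
  Position 0: 'e' from first, 'i' from second => "ei"
  Position 1: 'e' from first, 'g' from second => "eg"
  Position 2: 'a' from first, 'j' from second => "aj"
  Position 3: 'b' from first, 'f' from second => "bf"
  Position 4: 'a' from first, 'f' from second => "af"
Result: eiegajbfaf

eiegajbfaf


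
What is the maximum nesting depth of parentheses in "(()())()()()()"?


Input: "(()())()()()()"
Tracking depth:
  Position 0 '(': depth becomes 1
  Position 1 '(': depth becomes 2
  Position 2 ')': depth becomes 1
  Position 3 '(': depth becomes 2
  Position 4 ')': depth becomes 1
  Position 5 ')': depth becomes 0
  Position 6 '(': depth becomes 1
  Position 7 ')': depth becomes 0
  Position 8 '(': depth becomes 1
  Position 9 ')': depth becomes 0
  Position 10 '(': depth becomes 1
  Position 11 ')': depth becomes 0
  Position 12 '(': depth becomes 1
  Position 13 ')': depth becomes 0
Maximum depth reached: 2

2


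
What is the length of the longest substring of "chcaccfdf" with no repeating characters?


Input: "chcaccfdf"
Sliding window (track last position of each char):
  Position 0 ('c'): window [0,0] length 1 -- new best
  Position 1 ('h'): window [0,1] length 2 -- new best
  Position 2 ('c'): repeat (last at 0), move window start to 1
  Position 2 ('c'): window [1,2] length 2
  Position 3 ('a'): window [1,3] length 3 -- new best
  Position 4 ('c'): repeat (last at 2), move window start to 3
  Position 4 ('c'): window [3,4] length 2
  Position 5 ('c'): repeat (last at 4), move window start to 5
  Position 5 ('c'): window [5,5] length 1
  Position 6 ('f'): window [5,6] length 2
  Position 7 ('d'): window [5,7] length 3
  Position 8 ('f'): repeat (last at 6), move window start to 7
  Position 8 ('f'): window [7,8] length 2
Longest substring with no repeats: "hca" with length 3

3


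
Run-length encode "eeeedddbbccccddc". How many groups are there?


Input: eeeedddbbccccddc
Scanning for consecutive runs:
  Group 1: 'e' x 4 (positions 0-3)
  Group 2: 'd' x 3 (positions 4-6)
  Group 3: 'b' x 2 (positions 7-8)
  Group 4: 'c' x 4 (positions 9-12)
  Group 5: 'd' x 2 (positions 13-14)
  Group 6: 'c' x 1 (positions 15-15)
Total groups: 6

6


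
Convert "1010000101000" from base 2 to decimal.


Input: "1010000101000" in base 2
Positional expansion:
  Digit '1' (value 1) x 2^12 = 4096
  Digit '0' (value 0) x 2^11 = 0
  Digit '1' (value 1) x 2^10 = 1024
  Digit '0' (value 0) x 2^9 = 0
  Digit '0' (value 0) x 2^8 = 0
  Digit '0' (value 0) x 2^7 = 0
  Digit '0' (value 0) x 2^6 = 0
  Digit '1' (value 1) x 2^5 = 32
  Digit '0' (value 0) x 2^4 = 0
  Digit '1' (value 1) x 2^3 = 8
  Digit '0' (value 0) x 2^2 = 0
  Digit '0' (value 0) x 2^1 = 0
  Digit '0' (value 0) x 2^0 = 0
Sum = 5160

5160


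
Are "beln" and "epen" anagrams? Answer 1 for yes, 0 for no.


Strings: "beln", "epen"
Sorted first:  beln
Sorted second: eenp
Differ at position 0: 'b' vs 'e' => not anagrams

0


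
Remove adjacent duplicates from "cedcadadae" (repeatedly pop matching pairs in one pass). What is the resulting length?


Input: cedcadadae
Stack-based adjacent duplicate removal:
  Read 'c': push. Stack: c
  Read 'e': push. Stack: ce
  Read 'd': push. Stack: ced
  Read 'c': push. Stack: cedc
  Read 'a': push. Stack: cedca
  Read 'd': push. Stack: cedcad
  Read 'a': push. Stack: cedcada
  Read 'd': push. Stack: cedcadad
  Read 'a': push. Stack: cedcadada
  Read 'e': push. Stack: cedcadadae
Final stack: "cedcadadae" (length 10)

10


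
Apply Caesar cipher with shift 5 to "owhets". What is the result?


Caesar cipher: shift "owhets" by 5
  'o' (pos 14) + 5 = pos 19 = 't'
  'w' (pos 22) + 5 = pos 1 = 'b'
  'h' (pos 7) + 5 = pos 12 = 'm'
  'e' (pos 4) + 5 = pos 9 = 'j'
  't' (pos 19) + 5 = pos 24 = 'y'
  's' (pos 18) + 5 = pos 23 = 'x'
Result: tbmjyx

tbmjyx


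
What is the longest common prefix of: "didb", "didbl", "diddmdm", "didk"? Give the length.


Words: didb, didbl, diddmdm, didk
  Position 0: all 'd' => match
  Position 1: all 'i' => match
  Position 2: all 'd' => match
  Position 3: ('b', 'b', 'd', 'k') => mismatch, stop
LCP = "did" (length 3)

3


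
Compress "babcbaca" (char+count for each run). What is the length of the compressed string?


Input: babcbaca
Runs:
  'b' x 1 => "b1"
  'a' x 1 => "a1"
  'b' x 1 => "b1"
  'c' x 1 => "c1"
  'b' x 1 => "b1"
  'a' x 1 => "a1"
  'c' x 1 => "c1"
  'a' x 1 => "a1"
Compressed: "b1a1b1c1b1a1c1a1"
Compressed length: 16

16


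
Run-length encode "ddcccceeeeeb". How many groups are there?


Input: ddcccceeeeeb
Scanning for consecutive runs:
  Group 1: 'd' x 2 (positions 0-1)
  Group 2: 'c' x 4 (positions 2-5)
  Group 3: 'e' x 5 (positions 6-10)
  Group 4: 'b' x 1 (positions 11-11)
Total groups: 4

4


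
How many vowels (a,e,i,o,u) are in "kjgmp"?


Input: kjgmp
Checking each character:
  'k' at position 0: consonant
  'j' at position 1: consonant
  'g' at position 2: consonant
  'm' at position 3: consonant
  'p' at position 4: consonant
Total vowels: 0

0


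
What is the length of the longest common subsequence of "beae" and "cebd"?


LCS of "beae" and "cebd"
DP table:
           c    e    b    d
      0    0    0    0    0
  b   0    0    0    1    1
  e   0    0    1    1    1
  a   0    0    1    1    1
  e   0    0    1    1    1
LCS length = dp[4][4] = 1

1


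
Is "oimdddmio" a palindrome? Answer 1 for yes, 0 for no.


Input: oimdddmio
Reversed: oimdddmio
  Compare pos 0 ('o') with pos 8 ('o'): match
  Compare pos 1 ('i') with pos 7 ('i'): match
  Compare pos 2 ('m') with pos 6 ('m'): match
  Compare pos 3 ('d') with pos 5 ('d'): match
Result: palindrome

1


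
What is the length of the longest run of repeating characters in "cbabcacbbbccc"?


Input: "cbabcacbbbccc"
Scanning for longest run:
  Position 1 ('b'): new char, reset run to 1
  Position 2 ('a'): new char, reset run to 1
  Position 3 ('b'): new char, reset run to 1
  Position 4 ('c'): new char, reset run to 1
  Position 5 ('a'): new char, reset run to 1
  Position 6 ('c'): new char, reset run to 1
  Position 7 ('b'): new char, reset run to 1
  Position 8 ('b'): continues run of 'b', length=2
  Position 9 ('b'): continues run of 'b', length=3
  Position 10 ('c'): new char, reset run to 1
  Position 11 ('c'): continues run of 'c', length=2
  Position 12 ('c'): continues run of 'c', length=3
Longest run: 'b' with length 3

3


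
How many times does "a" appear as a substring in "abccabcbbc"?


Searching for "a" in "abccabcbbc"
Scanning each position:
  Position 0: "a" => MATCH
  Position 1: "b" => no
  Position 2: "c" => no
  Position 3: "c" => no
  Position 4: "a" => MATCH
  Position 5: "b" => no
  Position 6: "c" => no
  Position 7: "b" => no
  Position 8: "b" => no
  Position 9: "c" => no
Total occurrences: 2

2


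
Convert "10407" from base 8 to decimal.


Input: "10407" in base 8
Positional expansion:
  Digit '1' (value 1) x 8^4 = 4096
  Digit '0' (value 0) x 8^3 = 0
  Digit '4' (value 4) x 8^2 = 256
  Digit '0' (value 0) x 8^1 = 0
  Digit '7' (value 7) x 8^0 = 7
Sum = 4359

4359


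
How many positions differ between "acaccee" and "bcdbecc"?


Comparing "acaccee" and "bcdbecc" position by position:
  Position 0: 'a' vs 'b' => DIFFER
  Position 1: 'c' vs 'c' => same
  Position 2: 'a' vs 'd' => DIFFER
  Position 3: 'c' vs 'b' => DIFFER
  Position 4: 'c' vs 'e' => DIFFER
  Position 5: 'e' vs 'c' => DIFFER
  Position 6: 'e' vs 'c' => DIFFER
Positions that differ: 6

6


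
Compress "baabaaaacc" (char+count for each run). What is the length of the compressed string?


Input: baabaaaacc
Runs:
  'b' x 1 => "b1"
  'a' x 2 => "a2"
  'b' x 1 => "b1"
  'a' x 4 => "a4"
  'c' x 2 => "c2"
Compressed: "b1a2b1a4c2"
Compressed length: 10

10


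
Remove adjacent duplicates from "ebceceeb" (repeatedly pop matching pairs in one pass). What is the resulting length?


Input: ebceceeb
Stack-based adjacent duplicate removal:
  Read 'e': push. Stack: e
  Read 'b': push. Stack: eb
  Read 'c': push. Stack: ebc
  Read 'e': push. Stack: ebce
  Read 'c': push. Stack: ebcec
  Read 'e': push. Stack: ebcece
  Read 'e': matches stack top 'e' => pop. Stack: ebcec
  Read 'b': push. Stack: ebcecb
Final stack: "ebcecb" (length 6)

6


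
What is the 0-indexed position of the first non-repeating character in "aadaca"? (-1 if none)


Input: aadaca
Character frequencies:
  'a': 4
  'c': 1
  'd': 1
Scanning left to right for freq == 1:
  Position 0 ('a'): freq=4, skip
  Position 1 ('a'): freq=4, skip
  Position 2 ('d'): unique! => answer = 2

2


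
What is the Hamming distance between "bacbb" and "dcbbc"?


Comparing "bacbb" and "dcbbc" position by position:
  Position 0: 'b' vs 'd' => differ
  Position 1: 'a' vs 'c' => differ
  Position 2: 'c' vs 'b' => differ
  Position 3: 'b' vs 'b' => same
  Position 4: 'b' vs 'c' => differ
Total differences (Hamming distance): 4

4


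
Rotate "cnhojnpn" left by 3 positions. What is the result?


Input: "cnhojnpn", rotate left by 3
First 3 characters: "cnh"
Remaining characters: "ojnpn"
Concatenate remaining + first: "ojnpn" + "cnh" = "ojnpncnh"

ojnpncnh


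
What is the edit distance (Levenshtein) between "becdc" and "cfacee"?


Computing edit distance: "becdc" -> "cfacee"
DP table:
           c    f    a    c    e    e
      0    1    2    3    4    5    6
  b   1    1    2    3    4    5    6
  e   2    2    2    3    4    4    5
  c   3    2    3    3    3    4    5
  d   4    3    3    4    4    4    5
  c   5    4    4    4    4    5    5
Edit distance = dp[5][6] = 5

5


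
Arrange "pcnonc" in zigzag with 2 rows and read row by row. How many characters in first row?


Zigzag "pcnonc" into 2 rows:
Placing characters:
  'p' => row 0
  'c' => row 1
  'n' => row 0
  'o' => row 1
  'n' => row 0
  'c' => row 1
Rows:
  Row 0: "pnn"
  Row 1: "coc"
First row length: 3

3


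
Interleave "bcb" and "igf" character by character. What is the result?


Interleaving "bcb" and "igf":
  Position 0: 'b' from first, 'i' from second => "bi"
  Position 1: 'c' from first, 'g' from second => "cg"
  Position 2: 'b' from first, 'f' from second => "bf"
Result: bicgbf

bicgbf


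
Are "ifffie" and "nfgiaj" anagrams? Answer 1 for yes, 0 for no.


Strings: "ifffie", "nfgiaj"
Sorted first:  efffii
Sorted second: afgijn
Differ at position 0: 'e' vs 'a' => not anagrams

0


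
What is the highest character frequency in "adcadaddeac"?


Input: adcadaddeac
Character counts:
  'a': 4
  'c': 2
  'd': 4
  'e': 1
Maximum frequency: 4

4


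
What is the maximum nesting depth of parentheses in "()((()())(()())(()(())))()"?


Input: "()((()())(()())(()(())))()"
Tracking depth:
  Position 0 '(': depth becomes 1
  Position 1 ')': depth becomes 0
  Position 2 '(': depth becomes 1
  Position 3 '(': depth becomes 2
  Position 4 '(': depth becomes 3
  Position 5 ')': depth becomes 2
  Position 6 '(': depth becomes 3
  Position 7 ')': depth becomes 2
  Position 8 ')': depth becomes 1
  Position 9 '(': depth becomes 2
  Position 10 '(': depth becomes 3
  Position 11 ')': depth becomes 2
  Position 12 '(': depth becomes 3
  Position 13 ')': depth becomes 2
  Position 14 ')': depth becomes 1
  Position 15 '(': depth becomes 2
  Position 16 '(': depth becomes 3
  Position 17 ')': depth becomes 2
  Position 18 '(': depth becomes 3
  Position 19 '(': depth becomes 4
  Position 20 ')': depth becomes 3
  Position 21 ')': depth becomes 2
  Position 22 ')': depth becomes 1
  Position 23 ')': depth becomes 0
  Position 24 '(': depth becomes 1
  Position 25 ')': depth becomes 0
Maximum depth reached: 4

4


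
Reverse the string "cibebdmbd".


Input: cibebdmbd
Reading characters right to left:
  Position 8: 'd'
  Position 7: 'b'
  Position 6: 'm'
  Position 5: 'd'
  Position 4: 'b'
  Position 3: 'e'
  Position 2: 'b'
  Position 1: 'i'
  Position 0: 'c'
Reversed: dbmdbebic

dbmdbebic


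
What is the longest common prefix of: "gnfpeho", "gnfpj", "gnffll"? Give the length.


Words: gnfpeho, gnfpj, gnffll
  Position 0: all 'g' => match
  Position 1: all 'n' => match
  Position 2: all 'f' => match
  Position 3: ('p', 'p', 'f') => mismatch, stop
LCP = "gnf" (length 3)

3


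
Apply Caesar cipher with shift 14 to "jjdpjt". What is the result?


Caesar cipher: shift "jjdpjt" by 14
  'j' (pos 9) + 14 = pos 23 = 'x'
  'j' (pos 9) + 14 = pos 23 = 'x'
  'd' (pos 3) + 14 = pos 17 = 'r'
  'p' (pos 15) + 14 = pos 3 = 'd'
  'j' (pos 9) + 14 = pos 23 = 'x'
  't' (pos 19) + 14 = pos 7 = 'h'
Result: xxrdxh

xxrdxh


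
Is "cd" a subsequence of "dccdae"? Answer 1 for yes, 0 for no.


Check if "cd" is a subsequence of "dccdae"
Greedy scan:
  Position 0 ('d'): no match needed
  Position 1 ('c'): matches sub[0] = 'c'
  Position 2 ('c'): no match needed
  Position 3 ('d'): matches sub[1] = 'd'
  Position 4 ('a'): no match needed
  Position 5 ('e'): no match needed
All 2 characters matched => is a subsequence

1


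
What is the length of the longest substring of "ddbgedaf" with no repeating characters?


Input: "ddbgedaf"
Sliding window (track last position of each char):
  Position 0 ('d'): window [0,0] length 1 -- new best
  Position 1 ('d'): repeat (last at 0), move window start to 1
  Position 1 ('d'): window [1,1] length 1
  Position 2 ('b'): window [1,2] length 2 -- new best
  Position 3 ('g'): window [1,3] length 3 -- new best
  Position 4 ('e'): window [1,4] length 4 -- new best
  Position 5 ('d'): repeat (last at 1), move window start to 2
  Position 5 ('d'): window [2,5] length 4
  Position 6 ('a'): window [2,6] length 5 -- new best
  Position 7 ('f'): window [2,7] length 6 -- new best
Longest substring with no repeats: "bgedaf" with length 6

6


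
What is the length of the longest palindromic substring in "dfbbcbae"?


Input: "dfbbcbae"
Checking substrings for palindromes:
  [3:6] "bcb" (len 3) => palindrome
  [2:4] "bb" (len 2) => palindrome
Longest palindromic substring: "bcb" with length 3

3


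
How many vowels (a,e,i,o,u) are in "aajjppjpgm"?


Input: aajjppjpgm
Checking each character:
  'a' at position 0: vowel (running total: 1)
  'a' at position 1: vowel (running total: 2)
  'j' at position 2: consonant
  'j' at position 3: consonant
  'p' at position 4: consonant
  'p' at position 5: consonant
  'j' at position 6: consonant
  'p' at position 7: consonant
  'g' at position 8: consonant
  'm' at position 9: consonant
Total vowels: 2

2


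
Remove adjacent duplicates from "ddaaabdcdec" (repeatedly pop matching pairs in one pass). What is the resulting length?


Input: ddaaabdcdec
Stack-based adjacent duplicate removal:
  Read 'd': push. Stack: d
  Read 'd': matches stack top 'd' => pop. Stack: (empty)
  Read 'a': push. Stack: a
  Read 'a': matches stack top 'a' => pop. Stack: (empty)
  Read 'a': push. Stack: a
  Read 'b': push. Stack: ab
  Read 'd': push. Stack: abd
  Read 'c': push. Stack: abdc
  Read 'd': push. Stack: abdcd
  Read 'e': push. Stack: abdcde
  Read 'c': push. Stack: abdcdec
Final stack: "abdcdec" (length 7)

7


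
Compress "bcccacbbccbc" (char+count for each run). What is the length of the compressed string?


Input: bcccacbbccbc
Runs:
  'b' x 1 => "b1"
  'c' x 3 => "c3"
  'a' x 1 => "a1"
  'c' x 1 => "c1"
  'b' x 2 => "b2"
  'c' x 2 => "c2"
  'b' x 1 => "b1"
  'c' x 1 => "c1"
Compressed: "b1c3a1c1b2c2b1c1"
Compressed length: 16

16


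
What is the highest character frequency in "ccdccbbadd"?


Input: ccdccbbadd
Character counts:
  'a': 1
  'b': 2
  'c': 4
  'd': 3
Maximum frequency: 4

4


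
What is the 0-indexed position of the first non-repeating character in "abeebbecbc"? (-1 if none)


Input: abeebbecbc
Character frequencies:
  'a': 1
  'b': 4
  'c': 2
  'e': 3
Scanning left to right for freq == 1:
  Position 0 ('a'): unique! => answer = 0

0


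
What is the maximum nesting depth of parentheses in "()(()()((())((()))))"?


Input: "()(()()((())((()))))"
Tracking depth:
  Position 0 '(': depth becomes 1
  Position 1 ')': depth becomes 0
  Position 2 '(': depth becomes 1
  Position 3 '(': depth becomes 2
  Position 4 ')': depth becomes 1
  Position 5 '(': depth becomes 2
  Position 6 ')': depth becomes 1
  Position 7 '(': depth becomes 2
  Position 8 '(': depth becomes 3
  Position 9 '(': depth becomes 4
  Position 10 ')': depth becomes 3
  Position 11 ')': depth becomes 2
  Position 12 '(': depth becomes 3
  Position 13 '(': depth becomes 4
  Position 14 '(': depth becomes 5
  Position 15 ')': depth becomes 4
  Position 16 ')': depth becomes 3
  Position 17 ')': depth becomes 2
  Position 18 ')': depth becomes 1
  Position 19 ')': depth becomes 0
Maximum depth reached: 5

5


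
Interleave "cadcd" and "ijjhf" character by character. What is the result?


Interleaving "cadcd" and "ijjhf":
  Position 0: 'c' from first, 'i' from second => "ci"
  Position 1: 'a' from first, 'j' from second => "aj"
  Position 2: 'd' from first, 'j' from second => "dj"
  Position 3: 'c' from first, 'h' from second => "ch"
  Position 4: 'd' from first, 'f' from second => "df"
Result: ciajdjchdf

ciajdjchdf


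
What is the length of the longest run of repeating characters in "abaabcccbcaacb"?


Input: "abaabcccbcaacb"
Scanning for longest run:
  Position 1 ('b'): new char, reset run to 1
  Position 2 ('a'): new char, reset run to 1
  Position 3 ('a'): continues run of 'a', length=2
  Position 4 ('b'): new char, reset run to 1
  Position 5 ('c'): new char, reset run to 1
  Position 6 ('c'): continues run of 'c', length=2
  Position 7 ('c'): continues run of 'c', length=3
  Position 8 ('b'): new char, reset run to 1
  Position 9 ('c'): new char, reset run to 1
  Position 10 ('a'): new char, reset run to 1
  Position 11 ('a'): continues run of 'a', length=2
  Position 12 ('c'): new char, reset run to 1
  Position 13 ('b'): new char, reset run to 1
Longest run: 'c' with length 3

3


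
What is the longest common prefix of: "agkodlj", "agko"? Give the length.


Words: agkodlj, agko
  Position 0: all 'a' => match
  Position 1: all 'g' => match
  Position 2: all 'k' => match
  Position 3: all 'o' => match
LCP = "agko" (length 4)

4


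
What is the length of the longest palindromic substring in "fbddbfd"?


Input: "fbddbfd"
Checking substrings for palindromes:
  [0:6] "fbddbf" (len 6) => palindrome
  [1:5] "bddb" (len 4) => palindrome
  [2:4] "dd" (len 2) => palindrome
Longest palindromic substring: "fbddbf" with length 6

6


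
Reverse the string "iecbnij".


Input: iecbnij
Reading characters right to left:
  Position 6: 'j'
  Position 5: 'i'
  Position 4: 'n'
  Position 3: 'b'
  Position 2: 'c'
  Position 1: 'e'
  Position 0: 'i'
Reversed: jinbcei

jinbcei


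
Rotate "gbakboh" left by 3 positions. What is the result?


Input: "gbakboh", rotate left by 3
First 3 characters: "gba"
Remaining characters: "kboh"
Concatenate remaining + first: "kboh" + "gba" = "kbohgba"

kbohgba


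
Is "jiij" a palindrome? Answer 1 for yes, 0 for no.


Input: jiij
Reversed: jiij
  Compare pos 0 ('j') with pos 3 ('j'): match
  Compare pos 1 ('i') with pos 2 ('i'): match
Result: palindrome

1


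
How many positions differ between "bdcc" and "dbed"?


Comparing "bdcc" and "dbed" position by position:
  Position 0: 'b' vs 'd' => DIFFER
  Position 1: 'd' vs 'b' => DIFFER
  Position 2: 'c' vs 'e' => DIFFER
  Position 3: 'c' vs 'd' => DIFFER
Positions that differ: 4

4


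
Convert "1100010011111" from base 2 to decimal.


Input: "1100010011111" in base 2
Positional expansion:
  Digit '1' (value 1) x 2^12 = 4096
  Digit '1' (value 1) x 2^11 = 2048
  Digit '0' (value 0) x 2^10 = 0
  Digit '0' (value 0) x 2^9 = 0
  Digit '0' (value 0) x 2^8 = 0
  Digit '1' (value 1) x 2^7 = 128
  Digit '0' (value 0) x 2^6 = 0
  Digit '0' (value 0) x 2^5 = 0
  Digit '1' (value 1) x 2^4 = 16
  Digit '1' (value 1) x 2^3 = 8
  Digit '1' (value 1) x 2^2 = 4
  Digit '1' (value 1) x 2^1 = 2
  Digit '1' (value 1) x 2^0 = 1
Sum = 6303

6303


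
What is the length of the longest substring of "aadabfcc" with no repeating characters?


Input: "aadabfcc"
Sliding window (track last position of each char):
  Position 0 ('a'): window [0,0] length 1 -- new best
  Position 1 ('a'): repeat (last at 0), move window start to 1
  Position 1 ('a'): window [1,1] length 1
  Position 2 ('d'): window [1,2] length 2 -- new best
  Position 3 ('a'): repeat (last at 1), move window start to 2
  Position 3 ('a'): window [2,3] length 2
  Position 4 ('b'): window [2,4] length 3 -- new best
  Position 5 ('f'): window [2,5] length 4 -- new best
  Position 6 ('c'): window [2,6] length 5 -- new best
  Position 7 ('c'): repeat (last at 6), move window start to 7
  Position 7 ('c'): window [7,7] length 1
Longest substring with no repeats: "dabfc" with length 5

5


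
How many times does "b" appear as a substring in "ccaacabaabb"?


Searching for "b" in "ccaacabaabb"
Scanning each position:
  Position 0: "c" => no
  Position 1: "c" => no
  Position 2: "a" => no
  Position 3: "a" => no
  Position 4: "c" => no
  Position 5: "a" => no
  Position 6: "b" => MATCH
  Position 7: "a" => no
  Position 8: "a" => no
  Position 9: "b" => MATCH
  Position 10: "b" => MATCH
Total occurrences: 3

3


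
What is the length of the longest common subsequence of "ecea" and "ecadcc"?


LCS of "ecea" and "ecadcc"
DP table:
           e    c    a    d    c    c
      0    0    0    0    0    0    0
  e   0    1    1    1    1    1    1
  c   0    1    2    2    2    2    2
  e   0    1    2    2    2    2    2
  a   0    1    2    3    3    3    3
LCS length = dp[4][6] = 3

3


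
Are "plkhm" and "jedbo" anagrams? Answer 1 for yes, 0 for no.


Strings: "plkhm", "jedbo"
Sorted first:  hklmp
Sorted second: bdejo
Differ at position 0: 'h' vs 'b' => not anagrams

0


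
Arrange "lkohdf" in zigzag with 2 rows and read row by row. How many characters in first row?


Zigzag "lkohdf" into 2 rows:
Placing characters:
  'l' => row 0
  'k' => row 1
  'o' => row 0
  'h' => row 1
  'd' => row 0
  'f' => row 1
Rows:
  Row 0: "lod"
  Row 1: "khf"
First row length: 3

3


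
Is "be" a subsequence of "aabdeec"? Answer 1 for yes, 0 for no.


Check if "be" is a subsequence of "aabdeec"
Greedy scan:
  Position 0 ('a'): no match needed
  Position 1 ('a'): no match needed
  Position 2 ('b'): matches sub[0] = 'b'
  Position 3 ('d'): no match needed
  Position 4 ('e'): matches sub[1] = 'e'
  Position 5 ('e'): no match needed
  Position 6 ('c'): no match needed
All 2 characters matched => is a subsequence

1


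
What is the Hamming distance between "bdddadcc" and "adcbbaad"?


Comparing "bdddadcc" and "adcbbaad" position by position:
  Position 0: 'b' vs 'a' => differ
  Position 1: 'd' vs 'd' => same
  Position 2: 'd' vs 'c' => differ
  Position 3: 'd' vs 'b' => differ
  Position 4: 'a' vs 'b' => differ
  Position 5: 'd' vs 'a' => differ
  Position 6: 'c' vs 'a' => differ
  Position 7: 'c' vs 'd' => differ
Total differences (Hamming distance): 7

7


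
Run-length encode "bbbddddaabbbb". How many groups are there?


Input: bbbddddaabbbb
Scanning for consecutive runs:
  Group 1: 'b' x 3 (positions 0-2)
  Group 2: 'd' x 4 (positions 3-6)
  Group 3: 'a' x 2 (positions 7-8)
  Group 4: 'b' x 4 (positions 9-12)
Total groups: 4

4


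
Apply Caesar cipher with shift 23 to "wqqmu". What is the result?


Caesar cipher: shift "wqqmu" by 23
  'w' (pos 22) + 23 = pos 19 = 't'
  'q' (pos 16) + 23 = pos 13 = 'n'
  'q' (pos 16) + 23 = pos 13 = 'n'
  'm' (pos 12) + 23 = pos 9 = 'j'
  'u' (pos 20) + 23 = pos 17 = 'r'
Result: tnnjr

tnnjr


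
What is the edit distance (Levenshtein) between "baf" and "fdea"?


Computing edit distance: "baf" -> "fdea"
DP table:
           f    d    e    a
      0    1    2    3    4
  b   1    1    2    3    4
  a   2    2    2    3    3
  f   3    2    3    3    4
Edit distance = dp[3][4] = 4

4


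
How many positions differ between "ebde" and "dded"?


Comparing "ebde" and "dded" position by position:
  Position 0: 'e' vs 'd' => DIFFER
  Position 1: 'b' vs 'd' => DIFFER
  Position 2: 'd' vs 'e' => DIFFER
  Position 3: 'e' vs 'd' => DIFFER
Positions that differ: 4

4


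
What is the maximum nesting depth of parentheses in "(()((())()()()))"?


Input: "(()((())()()()))"
Tracking depth:
  Position 0 '(': depth becomes 1
  Position 1 '(': depth becomes 2
  Position 2 ')': depth becomes 1
  Position 3 '(': depth becomes 2
  Position 4 '(': depth becomes 3
  Position 5 '(': depth becomes 4
  Position 6 ')': depth becomes 3
  Position 7 ')': depth becomes 2
  Position 8 '(': depth becomes 3
  Position 9 ')': depth becomes 2
  Position 10 '(': depth becomes 3
  Position 11 ')': depth becomes 2
  Position 12 '(': depth becomes 3
  Position 13 ')': depth becomes 2
  Position 14 ')': depth becomes 1
  Position 15 ')': depth becomes 0
Maximum depth reached: 4

4


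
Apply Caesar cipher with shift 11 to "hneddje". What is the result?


Caesar cipher: shift "hneddje" by 11
  'h' (pos 7) + 11 = pos 18 = 's'
  'n' (pos 13) + 11 = pos 24 = 'y'
  'e' (pos 4) + 11 = pos 15 = 'p'
  'd' (pos 3) + 11 = pos 14 = 'o'
  'd' (pos 3) + 11 = pos 14 = 'o'
  'j' (pos 9) + 11 = pos 20 = 'u'
  'e' (pos 4) + 11 = pos 15 = 'p'
Result: sypooup

sypooup


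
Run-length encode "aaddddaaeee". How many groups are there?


Input: aaddddaaeee
Scanning for consecutive runs:
  Group 1: 'a' x 2 (positions 0-1)
  Group 2: 'd' x 4 (positions 2-5)
  Group 3: 'a' x 2 (positions 6-7)
  Group 4: 'e' x 3 (positions 8-10)
Total groups: 4

4


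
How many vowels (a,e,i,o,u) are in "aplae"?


Input: aplae
Checking each character:
  'a' at position 0: vowel (running total: 1)
  'p' at position 1: consonant
  'l' at position 2: consonant
  'a' at position 3: vowel (running total: 2)
  'e' at position 4: vowel (running total: 3)
Total vowels: 3

3


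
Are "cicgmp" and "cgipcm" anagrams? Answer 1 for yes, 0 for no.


Strings: "cicgmp", "cgipcm"
Sorted first:  ccgimp
Sorted second: ccgimp
Sorted forms match => anagrams

1


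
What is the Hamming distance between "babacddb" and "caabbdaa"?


Comparing "babacddb" and "caabbdaa" position by position:
  Position 0: 'b' vs 'c' => differ
  Position 1: 'a' vs 'a' => same
  Position 2: 'b' vs 'a' => differ
  Position 3: 'a' vs 'b' => differ
  Position 4: 'c' vs 'b' => differ
  Position 5: 'd' vs 'd' => same
  Position 6: 'd' vs 'a' => differ
  Position 7: 'b' vs 'a' => differ
Total differences (Hamming distance): 6

6


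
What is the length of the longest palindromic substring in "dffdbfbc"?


Input: "dffdbfbc"
Checking substrings for palindromes:
  [0:4] "dffd" (len 4) => palindrome
  [4:7] "bfb" (len 3) => palindrome
  [1:3] "ff" (len 2) => palindrome
Longest palindromic substring: "dffd" with length 4

4


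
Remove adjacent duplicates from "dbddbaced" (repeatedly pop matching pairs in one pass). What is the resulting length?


Input: dbddbaced
Stack-based adjacent duplicate removal:
  Read 'd': push. Stack: d
  Read 'b': push. Stack: db
  Read 'd': push. Stack: dbd
  Read 'd': matches stack top 'd' => pop. Stack: db
  Read 'b': matches stack top 'b' => pop. Stack: d
  Read 'a': push. Stack: da
  Read 'c': push. Stack: dac
  Read 'e': push. Stack: dace
  Read 'd': push. Stack: daced
Final stack: "daced" (length 5)

5


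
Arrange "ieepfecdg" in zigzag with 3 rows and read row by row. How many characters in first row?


Zigzag "ieepfecdg" into 3 rows:
Placing characters:
  'i' => row 0
  'e' => row 1
  'e' => row 2
  'p' => row 1
  'f' => row 0
  'e' => row 1
  'c' => row 2
  'd' => row 1
  'g' => row 0
Rows:
  Row 0: "ifg"
  Row 1: "eped"
  Row 2: "ec"
First row length: 3

3


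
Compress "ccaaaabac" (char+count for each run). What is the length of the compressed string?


Input: ccaaaabac
Runs:
  'c' x 2 => "c2"
  'a' x 4 => "a4"
  'b' x 1 => "b1"
  'a' x 1 => "a1"
  'c' x 1 => "c1"
Compressed: "c2a4b1a1c1"
Compressed length: 10

10


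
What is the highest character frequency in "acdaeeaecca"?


Input: acdaeeaecca
Character counts:
  'a': 4
  'c': 3
  'd': 1
  'e': 3
Maximum frequency: 4

4


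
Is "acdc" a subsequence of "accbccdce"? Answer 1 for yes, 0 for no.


Check if "acdc" is a subsequence of "accbccdce"
Greedy scan:
  Position 0 ('a'): matches sub[0] = 'a'
  Position 1 ('c'): matches sub[1] = 'c'
  Position 2 ('c'): no match needed
  Position 3 ('b'): no match needed
  Position 4 ('c'): no match needed
  Position 5 ('c'): no match needed
  Position 6 ('d'): matches sub[2] = 'd'
  Position 7 ('c'): matches sub[3] = 'c'
  Position 8 ('e'): no match needed
All 4 characters matched => is a subsequence

1


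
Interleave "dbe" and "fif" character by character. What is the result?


Interleaving "dbe" and "fif":
  Position 0: 'd' from first, 'f' from second => "df"
  Position 1: 'b' from first, 'i' from second => "bi"
  Position 2: 'e' from first, 'f' from second => "ef"
Result: dfbief

dfbief


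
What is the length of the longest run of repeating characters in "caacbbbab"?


Input: "caacbbbab"
Scanning for longest run:
  Position 1 ('a'): new char, reset run to 1
  Position 2 ('a'): continues run of 'a', length=2
  Position 3 ('c'): new char, reset run to 1
  Position 4 ('b'): new char, reset run to 1
  Position 5 ('b'): continues run of 'b', length=2
  Position 6 ('b'): continues run of 'b', length=3
  Position 7 ('a'): new char, reset run to 1
  Position 8 ('b'): new char, reset run to 1
Longest run: 'b' with length 3

3


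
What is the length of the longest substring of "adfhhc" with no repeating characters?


Input: "adfhhc"
Sliding window (track last position of each char):
  Position 0 ('a'): window [0,0] length 1 -- new best
  Position 1 ('d'): window [0,1] length 2 -- new best
  Position 2 ('f'): window [0,2] length 3 -- new best
  Position 3 ('h'): window [0,3] length 4 -- new best
  Position 4 ('h'): repeat (last at 3), move window start to 4
  Position 4 ('h'): window [4,4] length 1
  Position 5 ('c'): window [4,5] length 2
Longest substring with no repeats: "adfh" with length 4

4


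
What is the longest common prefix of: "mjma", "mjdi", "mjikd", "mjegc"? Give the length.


Words: mjma, mjdi, mjikd, mjegc
  Position 0: all 'm' => match
  Position 1: all 'j' => match
  Position 2: ('m', 'd', 'i', 'e') => mismatch, stop
LCP = "mj" (length 2)

2


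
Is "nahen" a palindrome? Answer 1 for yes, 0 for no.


Input: nahen
Reversed: nehan
  Compare pos 0 ('n') with pos 4 ('n'): match
  Compare pos 1 ('a') with pos 3 ('e'): MISMATCH
Result: not a palindrome

0
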